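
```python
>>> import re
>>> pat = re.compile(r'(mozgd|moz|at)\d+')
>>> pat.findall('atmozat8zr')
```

Scanning left to right: at [5:8] match 'at8', group 1 = 'at'.
Because there's exactly one group, `findall` drops the full match and keeps group 1 from the one hit.

['at']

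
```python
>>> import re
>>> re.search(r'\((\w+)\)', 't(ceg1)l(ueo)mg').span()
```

(1, 7)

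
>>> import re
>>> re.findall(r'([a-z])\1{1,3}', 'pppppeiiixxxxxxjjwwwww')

The backreference `\1` re-matches whatever the first group consumed, character for character.
Matches: at [0:4] match 'pppp', group 1 = 'p'; at [6:9] match 'iii', group 1 = 'i'; at [9:13] match 'xxxx', group 1 = 'x'; at [13:15] match 'xx', group 1 = 'x'; at [15:17] match 'jj', group 1 = 'j'; ….
One capturing group, so `findall` returns just the captured substring from each match — 6 in all.

['p', 'i', 'x', 'x', 'j', 'w']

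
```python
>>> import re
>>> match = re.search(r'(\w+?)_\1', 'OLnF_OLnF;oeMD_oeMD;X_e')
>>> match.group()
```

'OLnF_OLnF'

`\1` is not a pattern — it's the concrete string captured by group 1, re-applied verbatim.
`search` walks the string left to right and returns the first match it finds.
The match spans [0:9] → 'OLnF_OLnF'.
Captured: group 1 = 'OLnF'.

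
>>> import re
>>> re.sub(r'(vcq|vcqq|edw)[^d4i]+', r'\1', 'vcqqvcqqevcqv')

'vcq'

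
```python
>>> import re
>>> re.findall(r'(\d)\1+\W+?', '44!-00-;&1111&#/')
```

['4', '0', '1']

A backreference is literal: `\1` must see the identical characters the first group matched.
Because there's exactly one group, `findall` drops the full match and keeps group 1 from each hit.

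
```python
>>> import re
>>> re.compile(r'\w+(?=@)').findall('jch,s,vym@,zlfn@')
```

['vym', 'zlfn']

The lookaround is zero-width — it requires the adjacent text to match without consuming it, so the asserted text isn't part of the match.
Matches: at [6:9] → 'vym'; at [11:15] → 'zlfn'.
Since nothing is captured, `findall` lists the 2 matched substrings directly.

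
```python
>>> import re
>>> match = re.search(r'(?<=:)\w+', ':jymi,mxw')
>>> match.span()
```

(1, 5)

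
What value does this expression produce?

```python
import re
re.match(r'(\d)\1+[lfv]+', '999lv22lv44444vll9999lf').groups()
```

('9',)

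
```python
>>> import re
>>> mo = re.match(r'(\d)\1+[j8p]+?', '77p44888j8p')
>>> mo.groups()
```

('7',)

The match spans [0:3] → '77p'.
Captured: group 1 = '7'.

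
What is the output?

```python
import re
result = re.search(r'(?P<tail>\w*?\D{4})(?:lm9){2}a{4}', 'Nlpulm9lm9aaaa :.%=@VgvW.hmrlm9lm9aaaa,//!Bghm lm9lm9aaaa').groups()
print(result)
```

('Nlpu',)

The match spans [0:14] → 'Nlpulm9lm9aaaa'.
Captured: group 1 = 'Nlpu'.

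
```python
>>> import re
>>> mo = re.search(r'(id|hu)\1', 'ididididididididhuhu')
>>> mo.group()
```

`\1` has to match the exact text group 1 already captured.
`re.search` scans for the first position where the pattern succeeds.
The match spans [0:4] → 'idid'.
Captured: group 1 = 'id'.

'idid'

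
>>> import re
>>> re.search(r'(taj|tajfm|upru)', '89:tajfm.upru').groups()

The match spans [3:6] → 'taj'.
Captured: group 1 = 'taj'.

('taj',)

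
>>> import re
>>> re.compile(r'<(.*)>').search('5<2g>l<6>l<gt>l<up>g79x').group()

'<2g>l<6>l<gt>l<up>'

Unlike `match`, `search` isn't anchored — it looks for the pattern anywhere in the string.
The match spans [1:19] → '<2g>l<6>l<gt>l<up>'.
Captured: group 1 = '2g>l<6>l<gt>l<up'.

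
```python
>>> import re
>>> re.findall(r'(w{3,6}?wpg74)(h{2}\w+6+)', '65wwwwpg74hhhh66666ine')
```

[('wwwwpg74', 'hhhh66666')]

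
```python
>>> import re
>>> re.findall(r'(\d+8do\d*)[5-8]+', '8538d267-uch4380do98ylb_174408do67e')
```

['174408do6']

The pattern matches one or more of a digit, then the literal '8do', then zero or more of a digit (captured); then one or more of a character in [5-8].
Because there's exactly one group, `findall` drops the full match and keeps group 1 from the one hit.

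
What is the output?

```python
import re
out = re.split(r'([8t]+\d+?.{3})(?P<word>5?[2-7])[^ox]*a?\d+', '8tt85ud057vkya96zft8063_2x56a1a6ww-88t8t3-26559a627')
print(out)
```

The pattern matches one or more of one of [8t], then one or more of a digit (lazy), then exactly 3 of any character (captured); then optionally the literal '5', then a character in [2-7] (captured as 'word'); then zero or more of any character except [ox], then optionally a literal 'a', then one or more of a digit.
Matches to split on: at [0:25] → '8tt85ud057vkya96zft8063_2'; at [35:51] → '88t8t3-26559a627'.
`re.split` interleaves the captured-group text with the surrounding fragments.

['', '8tt85ud0', '57', 'x56a1a6ww-', '88t8t3-26', '55', '']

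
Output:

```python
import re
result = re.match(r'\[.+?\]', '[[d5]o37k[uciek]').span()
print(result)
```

`re.match` won't scan ahead — the pattern has to work from the very first character.
The match spans [0:5] → '[[d5]'.

(0, 5)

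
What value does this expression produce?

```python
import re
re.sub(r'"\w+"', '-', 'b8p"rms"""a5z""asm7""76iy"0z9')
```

'b8p-"---0z9'

Matches: at [3:8] → '"rms"'; at [9:14] → '"a5z"'; at [14:20] → '"asm7"'; at [20:26] → '"76iy"'.
`sub` substitutes '-' at each match site.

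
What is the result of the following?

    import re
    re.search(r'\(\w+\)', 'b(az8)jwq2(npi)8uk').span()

`re.search` tries every starting position until one works.
The match spans [1:6] → '(az8)'.

(1, 6)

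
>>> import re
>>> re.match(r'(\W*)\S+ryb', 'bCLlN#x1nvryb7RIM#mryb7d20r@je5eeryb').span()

The pattern matches zero or more of a non-word character (captured); then one or more of a non-whitespace character, then the literal 'ryb'.
With `match`, the pattern is implicitly anchored at the beginning.
The match spans [0:36] → 'bCLlN#x1nvryb7RIM#mryb7d20r@je5eeryb'.
Captured: group 1 = ''.

(0, 36)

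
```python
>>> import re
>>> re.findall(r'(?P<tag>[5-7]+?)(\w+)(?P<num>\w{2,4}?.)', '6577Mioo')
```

[('6', '577M', 'ioo')]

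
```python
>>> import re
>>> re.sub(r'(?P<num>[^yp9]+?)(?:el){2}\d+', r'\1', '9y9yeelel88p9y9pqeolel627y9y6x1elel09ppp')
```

The replacement refers to a captured group, so each match is rewritten using its own captured text.

'9y9yep9y9pqeolel627y9y6x1ppp'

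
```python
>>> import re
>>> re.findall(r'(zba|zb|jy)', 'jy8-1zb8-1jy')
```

['jy', 'zb', 'jy']

Because there's exactly one group, `findall` drops the full match and keeps group 1 from each hit.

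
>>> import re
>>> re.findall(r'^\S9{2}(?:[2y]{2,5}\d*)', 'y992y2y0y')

['y992y2y0']

The pattern matches anchored at the start of the string; then a non-whitespace character, then exactly 2 of the literal '9'; then 2 to 5 of one of [2y], then zero or more of a digit (non-capturing group).
Walking the string: at [0:8] → 'y992y2y0'.
`findall` yields the raw match text (1 of them) because the pattern has no groups.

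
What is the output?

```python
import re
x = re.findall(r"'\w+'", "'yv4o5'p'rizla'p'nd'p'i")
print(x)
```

Matches: at [0:7] → "'yv4o5'"; at [8:15] → "'rizla'"; at [16:20] → "'nd'".
With no groups in the pattern, `findall` gives back each whole match — 3 here.

["'yv4o5'", "'rizla'", "'nd'"]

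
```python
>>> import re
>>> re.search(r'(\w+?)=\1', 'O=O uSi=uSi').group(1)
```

'O'

`\1` has to match the exact text group 1 already captured.
`search` walks the string left to right and returns the first match it finds.
The match spans [0:3] → 'O=O'.
Captured: group 1 = 'O'.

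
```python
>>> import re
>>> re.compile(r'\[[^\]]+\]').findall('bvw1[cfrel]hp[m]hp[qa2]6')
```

Walking the string: at [4:11] → '[cfrel]'; at [13:16] → '[m]'; at [18:23] → '[qa2]'.
`findall` yields the raw match text (3 of them) because the pattern has no groups.

['[cfrel]', '[m]', '[qa2]']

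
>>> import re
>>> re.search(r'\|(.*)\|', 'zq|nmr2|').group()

'|nmr2|'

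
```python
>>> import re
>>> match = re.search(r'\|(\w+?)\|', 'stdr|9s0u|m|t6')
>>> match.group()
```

`search` walks the string left to right and returns the first match it finds.
The match spans [4:10] → '|9s0u|'.
Captured: group 1 = '9s0u'.

'|9s0u|'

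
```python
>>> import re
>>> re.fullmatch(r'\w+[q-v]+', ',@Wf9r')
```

None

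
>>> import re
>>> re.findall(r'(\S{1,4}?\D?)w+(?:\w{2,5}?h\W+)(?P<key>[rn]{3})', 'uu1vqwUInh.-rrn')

With 2 capturing groups, `findall` returns a 2-tuple per match.

[('uu1vq', 'rrn')]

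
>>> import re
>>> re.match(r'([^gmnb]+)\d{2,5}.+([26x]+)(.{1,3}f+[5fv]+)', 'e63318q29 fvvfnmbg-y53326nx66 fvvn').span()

(0, 33)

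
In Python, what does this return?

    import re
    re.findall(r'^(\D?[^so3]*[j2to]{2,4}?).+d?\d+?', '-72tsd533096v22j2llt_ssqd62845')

['-72t']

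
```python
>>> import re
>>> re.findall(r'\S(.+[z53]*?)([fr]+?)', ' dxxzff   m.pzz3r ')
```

[('xxzff   m.pzz3', 'r')]

Pattern: a non-whitespace character; then one or more of any character, then zero or more of one of [z53] (lazy) (captured); then one or more of one of [fr] (lazy) (captured).
`findall` packs the 2 group values into a tuple for every match.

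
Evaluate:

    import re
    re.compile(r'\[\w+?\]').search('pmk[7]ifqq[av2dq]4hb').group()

'[7]'

`re.search` scans for the first position where the pattern succeeds.
The match spans [3:6] → '[7]'.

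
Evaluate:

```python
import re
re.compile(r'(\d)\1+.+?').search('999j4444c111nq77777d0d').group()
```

'999j'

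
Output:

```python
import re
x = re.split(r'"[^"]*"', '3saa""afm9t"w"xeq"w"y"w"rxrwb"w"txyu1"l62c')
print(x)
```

Matches to split on: at [4:6] → '""'; at [11:14] → '"w"'; at [17:20] → '"w"'; at [21:24] → '"w"'; at [29:32] → '"w"'.
The string is cut at each match, leaving 6 pieces.

['3saa', 'afm9t', 'xeq', 'y', 'rxrwb', 'txyu1"l62c']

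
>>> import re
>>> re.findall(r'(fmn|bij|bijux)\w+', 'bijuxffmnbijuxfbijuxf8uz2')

['bij']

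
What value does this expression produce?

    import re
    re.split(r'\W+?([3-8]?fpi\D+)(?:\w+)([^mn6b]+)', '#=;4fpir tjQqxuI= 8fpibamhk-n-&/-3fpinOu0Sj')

This matches one or more of a non-word character (lazy); then optionally a character in [3-8], then the literal 'fpi', then one or more of a non-digit (captured); then one or more of a word character (non-capturing group); then one or more of any character except [mn6b] (captured).
Matches to split on: at [0:28] → '#=;4fpir tjQqxuI= 8fpibamhk-'; at [29:43] → '-&/-3fpinOu0Sj'.
The group in the pattern means `split` returns the separators' captures alongside the pieces.

['', '4fpir tjQqxuI= ', '-', 'n', '3fpinOu', 'j', '']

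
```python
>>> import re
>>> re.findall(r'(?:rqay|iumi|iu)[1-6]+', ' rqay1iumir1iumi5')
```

Walking the string: at [1:6] → 'rqay1'; at [12:17] → 'iumi5'.
With no groups in the pattern, `findall` gives back each whole match — 2 here.

['rqay1', 'iumi5']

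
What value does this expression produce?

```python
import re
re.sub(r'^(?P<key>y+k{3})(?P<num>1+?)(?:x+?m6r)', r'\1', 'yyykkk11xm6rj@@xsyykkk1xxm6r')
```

The pattern matches anchored at the start of the string; then one or more of a literal 'y', then exactly 3 of the literal 'k' (captured as 'key'); then one or more of a literal '1' (lazy) (captured as 'num'); then one or more of the literal 'x' (lazy), then the literal 'm6r' (non-capturing group).
The replacement refers to a captured group, so each match is rewritten using its own captured text.

'yyykkkj@@xsyykkk1xxm6r'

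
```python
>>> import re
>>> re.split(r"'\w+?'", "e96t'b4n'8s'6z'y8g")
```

['e96t', '8s', 'y8g']

Matches to split on: at [4:9] → "'b4n'"; at [11:15] → "'6z'".
The string is cut at each match, leaving 3 pieces.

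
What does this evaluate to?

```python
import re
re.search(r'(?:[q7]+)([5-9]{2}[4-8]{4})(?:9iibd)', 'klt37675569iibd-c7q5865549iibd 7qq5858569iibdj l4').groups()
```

('586554',)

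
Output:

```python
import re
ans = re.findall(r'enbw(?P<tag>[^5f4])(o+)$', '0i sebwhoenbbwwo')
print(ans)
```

[]

With 2 capturing groups, `findall` returns a 2-tuple per match.
Nothing in the string satisfies the pattern, so the list is empty.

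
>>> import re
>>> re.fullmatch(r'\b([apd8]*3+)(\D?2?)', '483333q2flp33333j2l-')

None

For `fullmatch`, every character of the input must be accounted for by the pattern.
Here the string isn't matched end-to-end, so the call returns None.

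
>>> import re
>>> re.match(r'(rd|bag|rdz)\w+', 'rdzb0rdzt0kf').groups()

The match spans [0:12] → 'rdzb0rdzt0kf'.
Captured: group 1 = 'rd'.

('rd',)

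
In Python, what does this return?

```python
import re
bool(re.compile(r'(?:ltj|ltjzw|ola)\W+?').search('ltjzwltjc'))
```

False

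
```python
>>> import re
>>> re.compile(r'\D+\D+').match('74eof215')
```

None

With `match`, the pattern is implicitly anchored at the beginning.
Here position 0 doesn't satisfy it, so the call returns None.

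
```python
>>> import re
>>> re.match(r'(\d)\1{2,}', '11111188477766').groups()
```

`\1` is not a pattern — it's the concrete string captured by group 1, re-applied verbatim.
`re.match` won't scan ahead — the pattern has to work from the very first character.
The match spans [0:6] → '111111'.
Captured: group 1 = '1'.

('1',)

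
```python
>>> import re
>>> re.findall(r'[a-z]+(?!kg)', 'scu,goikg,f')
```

Because the assertion is negative and zero-width, positions next to the forbidden text are skipped.
Scanning left to right: at [0:3] → 'scu'; at [4:9] → 'goikg'; at [10:11] → 'f'.
`findall` yields the raw match text (3 of them) because the pattern has no groups.

['scu', 'goikg', 'f']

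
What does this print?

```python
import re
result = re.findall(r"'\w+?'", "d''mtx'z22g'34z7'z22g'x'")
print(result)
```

With no groups in the pattern, `findall` gives back each whole match — 3 here.

["'mtx'", "'34z7'", "'x'"]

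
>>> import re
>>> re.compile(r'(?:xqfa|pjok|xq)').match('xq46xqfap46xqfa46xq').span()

(0, 2)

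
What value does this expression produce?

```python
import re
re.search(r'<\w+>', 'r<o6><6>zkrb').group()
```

'<o6>'

`search` walks the string left to right and returns the first match it finds.
The match spans [1:5] → '<o6>'.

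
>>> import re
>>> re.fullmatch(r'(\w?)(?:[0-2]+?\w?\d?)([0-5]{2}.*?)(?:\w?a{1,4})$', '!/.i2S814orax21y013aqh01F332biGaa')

None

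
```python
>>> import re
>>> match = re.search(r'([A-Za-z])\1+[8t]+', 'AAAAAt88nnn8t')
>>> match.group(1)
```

The backreference `\1` re-matches whatever the first group consumed, character for character.
`re.search` tries every starting position until one works.
The match spans [0:8] → 'AAAAAt88'.
Captured: group 1 = 'A'.

'A'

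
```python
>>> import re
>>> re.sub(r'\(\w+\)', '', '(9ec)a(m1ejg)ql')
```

'aql'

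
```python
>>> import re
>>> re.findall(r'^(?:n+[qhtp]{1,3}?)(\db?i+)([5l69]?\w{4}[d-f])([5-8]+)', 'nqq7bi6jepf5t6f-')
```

[('7bi', '6jepf', '5')]

Pattern: anchored at the start of the string; then one or more of a literal 'n', then 1 to 3 of one of [qhtp] (lazy) (non-capturing group); then a digit, then optionally the literal 'b', then one or more of the literal 'i' (captured); then optionally one of [5l69], then exactly 4 of a word character, then a character in [d-f] (captured); then one or more of a character in [5-8] (captured).
Scanning left to right: at [0:12] match 'nqq7bi6jepf5', groups = ('7bi', '6jepf', '5').
With 3 capturing groups, `findall` returns a 3-tuple per match.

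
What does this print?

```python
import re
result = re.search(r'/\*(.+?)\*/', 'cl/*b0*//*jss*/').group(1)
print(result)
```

b0

The match spans [2:8] → '/*b0*/'.
Captured: group 1 = 'b0'.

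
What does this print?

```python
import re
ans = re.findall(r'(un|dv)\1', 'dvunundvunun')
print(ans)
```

After group 1 captures some text, `\1` only succeeds where that same text appears again.
Walking the string: at [2:6] match 'unun', group 1 = 'un'; at [8:12] match 'unun', group 1 = 'un'.
With a single group, `findall` returns only what that group captured — 2 items.

['un', 'un']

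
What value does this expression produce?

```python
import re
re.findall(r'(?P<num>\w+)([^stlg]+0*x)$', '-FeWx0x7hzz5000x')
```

Pattern: one or more of a word character (captured as 'num'); then one or more of any character except [stlg], then zero or more of the literal '0', then the literal 'x' (captured); then anchored at the end.
Matches: at [1:16] match 'FeWx0x7hzz5000x', groups = ('FeWx0x7hzz500', '0x').
`findall` packs the 2 group values into a tuple for every match.

[('FeWx0x7hzz500', '0x')]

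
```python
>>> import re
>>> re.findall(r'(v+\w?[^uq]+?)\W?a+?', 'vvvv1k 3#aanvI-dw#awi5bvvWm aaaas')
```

Pattern: one or more of the literal 'v', then optionally a word character, then one or more of any character except [uq] (lazy) (captured); then optionally a non-word character, then one or more of the literal 'a' (lazy).
Scanning left to right: at [0:10] match 'vvvv1k 3#a', group 1 = 'vvvv1k 3'; at [12:19] match 'vI-dw#a', group 1 = 'vI-dw'; at [23:29] match 'vvWm a', group 1 = 'vvWm'.
Because there's exactly one group, `findall` drops the full match and keeps group 1 from each hit.

['vvvv1k 3', 'vI-dw', 'vvWm']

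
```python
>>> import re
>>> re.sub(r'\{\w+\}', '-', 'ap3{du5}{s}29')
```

'ap3--29'

Matches: at [3:8] → '{du5}'; at [8:11] → '{s}'.
Every occurrence is swapped for '-'.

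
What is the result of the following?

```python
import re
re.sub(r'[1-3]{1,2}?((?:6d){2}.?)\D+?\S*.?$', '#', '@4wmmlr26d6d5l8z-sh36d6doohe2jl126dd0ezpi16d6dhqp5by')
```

'@4wmmlr#'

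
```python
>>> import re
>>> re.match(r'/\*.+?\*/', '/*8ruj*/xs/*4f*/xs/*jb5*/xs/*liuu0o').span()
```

(0, 8)

`re.match` won't scan ahead — the pattern has to work from the very first character.
The match spans [0:8] → '/*8ruj*/'.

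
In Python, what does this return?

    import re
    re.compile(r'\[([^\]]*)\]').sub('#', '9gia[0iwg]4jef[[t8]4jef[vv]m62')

'9gia#4jef#4jef#m62'

Matches: at [4:10] → '[0iwg]'; at [14:19] → '[[t8]'; at [23:27] → '[vv]'.
Every occurrence is swapped for '#'.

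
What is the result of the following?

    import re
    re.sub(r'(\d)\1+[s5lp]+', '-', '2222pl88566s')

`\1` has to match the exact text group 1 already captured.
Every occurrence is swapped for '-'.

'---'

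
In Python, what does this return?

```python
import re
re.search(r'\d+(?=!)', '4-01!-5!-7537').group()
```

'01'

The positive lookaround only admits positions where the adjacent text matches; those characters stay outside the span.
The match spans [2:4] → '01'.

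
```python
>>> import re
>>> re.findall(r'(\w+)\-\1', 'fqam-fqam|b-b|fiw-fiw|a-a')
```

['fqam', 'b', 'fiw', 'a']

After group 1 captures some text, `\1` only succeeds where that same text appears again.
Scanning left to right: at [0:9] match 'fqam-fqam', group 1 = 'fqam'; at [10:13] match 'b-b', group 1 = 'b'; at [14:21] match 'fiw-fiw', group 1 = 'fiw'; at [22:25] match 'a-a', group 1 = 'a'.
One capturing group, so `findall` returns just the captured substring from each match — 4 in all.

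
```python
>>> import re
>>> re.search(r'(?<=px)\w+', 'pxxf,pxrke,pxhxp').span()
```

Lookahead/lookbehind check context without consuming it, so the matched span excludes the asserted characters.
`re.search` tries every starting position until one works.
The match spans [2:4] → 'xf'.

(2, 4)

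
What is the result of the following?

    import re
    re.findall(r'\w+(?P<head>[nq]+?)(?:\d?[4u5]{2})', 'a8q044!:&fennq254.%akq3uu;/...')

Because there's exactly one group, `findall` drops the full match and keeps group 1 from each hit.

['q', 'q', 'q']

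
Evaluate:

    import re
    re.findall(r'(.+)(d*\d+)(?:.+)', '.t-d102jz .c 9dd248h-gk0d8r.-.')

[('.t-d102jz .c 9dd248h-gk0d', '8')]

The pattern matches one or more of any character (captured); then zero or more of the literal 'd', then one or more of a digit (captured); then one or more of any character (non-capturing group).
Matches: at [0:30] match '.t-d102jz .c 9dd248h-gk0d8r.-.', groups = ('.t-d102jz .c 9dd248h-gk0d', '8').
Multiple groups make `findall` return tuples — one 2-tuple for the one match.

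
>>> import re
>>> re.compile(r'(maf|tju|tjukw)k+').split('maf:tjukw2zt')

Because the pattern has a capturing group, `split` also inserts each captured text between the pieces.

['maf:', 'tju', 'w2zt']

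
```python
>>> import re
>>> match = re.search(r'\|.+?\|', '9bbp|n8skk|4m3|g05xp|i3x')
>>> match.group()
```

'|n8skk|'

`search` walks the string left to right and returns the first match it finds.
The match spans [4:11] → '|n8skk|'.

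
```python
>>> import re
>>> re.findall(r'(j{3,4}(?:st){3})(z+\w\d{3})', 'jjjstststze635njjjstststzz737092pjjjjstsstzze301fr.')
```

[('jjjststst', 'ze635'), ('jjjststst', 'zz7370')]

This matches 3 to 4 of the literal 'j', then the literal 'st' repeated 3 times (captured); then one or more of a literal 'z', then a word character, then exactly 3 of a digit (captured).
With 2 capturing groups, `findall` returns a 2-tuple per match.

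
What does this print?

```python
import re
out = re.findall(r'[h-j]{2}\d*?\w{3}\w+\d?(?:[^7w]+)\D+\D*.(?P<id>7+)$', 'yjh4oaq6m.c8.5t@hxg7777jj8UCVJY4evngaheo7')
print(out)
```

['7']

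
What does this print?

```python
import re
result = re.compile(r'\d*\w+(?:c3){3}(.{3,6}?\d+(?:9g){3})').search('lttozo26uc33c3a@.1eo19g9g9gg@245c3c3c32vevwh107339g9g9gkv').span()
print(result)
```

This matches zero or more of a digit; then one or more of a word character, then the literal 'c3' repeated 3 times; then 3 to 6 of any character (lazy), then one or more of a digit, then the literal '9g' repeated 3 times (captured).
`search` walks the string left to right and returns the first match it finds.
The match spans [29:55] → '245c3c3c32vevwh107339g9g9g'.
Captured: group 1 = '2vevwh107339g9g9g'.

(29, 55)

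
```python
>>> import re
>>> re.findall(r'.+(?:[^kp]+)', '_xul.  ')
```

['_xul.  ']

The pattern matches one or more of any character; then one or more of any character except [kp] (non-capturing group).
Matches: at [0:7] → '_xul.  '.
`findall` yields the raw match text (1 of them) because the pattern has no groups.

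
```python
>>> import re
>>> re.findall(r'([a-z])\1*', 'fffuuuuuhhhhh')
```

A backreference is literal: `\1` must see the identical characters the first group matched.
One capturing group, so `findall` returns just the captured substring from each match — 3 in all.

['f', 'u', 'h']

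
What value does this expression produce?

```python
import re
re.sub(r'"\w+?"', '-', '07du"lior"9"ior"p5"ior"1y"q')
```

'07du-9-p5-1y"q'

Matches: at [4:10] → '"lior"'; at [11:16] → '"ior"'; at [18:23] → '"ior"'.
Each match is replaced by '-'.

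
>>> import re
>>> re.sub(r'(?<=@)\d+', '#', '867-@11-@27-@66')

'867-@#-@#-@#'

The positive lookaround only admits positions where the adjacent text matches; those characters stay outside the span.
`sub` substitutes '#' at each match site.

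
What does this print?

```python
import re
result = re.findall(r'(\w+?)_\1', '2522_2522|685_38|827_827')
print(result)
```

['2522', '827']

After group 1 captures some text, `\1` only succeeds where that same text appears again.
With a single group, `findall` returns only what that group captured — 2 items.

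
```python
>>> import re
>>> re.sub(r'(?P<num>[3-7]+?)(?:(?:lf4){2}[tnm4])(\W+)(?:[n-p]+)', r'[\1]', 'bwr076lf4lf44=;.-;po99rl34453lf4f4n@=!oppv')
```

'bwr0[76]99rl34453lf4f4n@=!oppv'

The pattern matches one or more of a character in [3-7] (lazy) (captured as 'num'); then the literal 'lf4' repeated 2 times, then one of [tnm4] (non-capturing group); then one or more of a non-word character (captured); then one or more of a character in [n-p] (non-capturing group).
Matches: at [4:20] → '76lf4lf44=;.-;po'.
`\1` in the replacement pulls in group 1's text for each match.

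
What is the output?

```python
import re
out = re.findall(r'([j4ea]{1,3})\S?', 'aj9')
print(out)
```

['aj']

Pattern: 1 to 3 of one of [j4ea] (captured); then optionally a non-whitespace character.
Matches: at [0:3] match 'aj9', group 1 = 'aj'.
`findall` collects group 1 from the one match (1 total).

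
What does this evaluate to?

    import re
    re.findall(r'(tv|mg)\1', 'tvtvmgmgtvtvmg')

['tv', 'mg', 'tv']

`\1` has to match the exact text group 1 already captured.
One capturing group, so `findall` returns just the captured substring from each match — 3 in all.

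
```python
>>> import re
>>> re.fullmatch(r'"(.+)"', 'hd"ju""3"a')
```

`fullmatch` succeeds only if the pattern covers the string from start to end.
Here there's no way to consume every character, so the call returns None.

None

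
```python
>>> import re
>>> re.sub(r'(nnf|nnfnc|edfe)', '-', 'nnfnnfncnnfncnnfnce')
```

The regex engine tests alternatives in the order written; an earlier branch that matches wins even if a later one would match more.
Matches: at [0:3] → 'nnf'; at [3:6] → 'nnf'; at [8:11] → 'nnf'; at [13:16] → 'nnf'.
Every occurrence is swapped for '-'.

'--nc-nc-nce'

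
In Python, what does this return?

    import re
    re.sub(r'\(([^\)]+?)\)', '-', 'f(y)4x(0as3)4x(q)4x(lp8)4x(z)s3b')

Matches: at [1:4] → '(y)'; at [6:12] → '(0as3)'; at [14:17] → '(q)'; at [19:24] → '(lp8)'; at [26:29] → '(z)'.
Every occurrence is swapped for '-'.

'f-4x-4x-4x-4x-s3b'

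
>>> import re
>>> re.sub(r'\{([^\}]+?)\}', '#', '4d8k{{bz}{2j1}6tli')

'4d8k##6tli'

Every occurrence is swapped for '#'.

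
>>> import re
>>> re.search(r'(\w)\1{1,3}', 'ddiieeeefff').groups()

('d',)

`\1` is not a pattern — it's the concrete string captured by group 1, re-applied verbatim.
`re.search` scans for the first position where the pattern succeeds.
The match spans [0:2] → 'dd'.
Captured: group 1 = 'd'.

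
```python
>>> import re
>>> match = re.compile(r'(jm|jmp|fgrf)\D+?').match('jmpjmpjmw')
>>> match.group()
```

Alternation isn't longest-match — the leftmost alternative that fits at this position is chosen.
`match` is anchored at position 0; if the pattern doesn't fit there, it returns None.
The match spans [0:3] → 'jmp'.
Captured: group 1 = 'jm'.

'jmp'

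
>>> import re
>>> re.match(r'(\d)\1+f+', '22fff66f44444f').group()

'22fff'

`\1` has to match the exact text group 1 already captured.
`match` is anchored at position 0; if the pattern doesn't fit there, it returns None.
The match spans [0:5] → '22fff'.
Captured: group 1 = '2'.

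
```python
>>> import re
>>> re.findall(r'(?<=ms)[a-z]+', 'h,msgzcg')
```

['gzcg']

The `(?=…)`/`(?<=…)` assertion just peeks at neighbouring text; it doesn't advance the match position.
No capturing groups, so `findall` returns the 1 full match string.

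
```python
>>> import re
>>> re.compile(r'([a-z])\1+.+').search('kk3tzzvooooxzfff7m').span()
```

(0, 18)

`\1` is not a pattern — it's the concrete string captured by group 1, re-applied verbatim.
`re.search` tries every starting position until one works.
The match spans [0:18] → 'kk3tzzvooooxzfff7m'.
Captured: group 1 = 'k'.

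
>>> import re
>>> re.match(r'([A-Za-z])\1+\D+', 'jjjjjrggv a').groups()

('j',)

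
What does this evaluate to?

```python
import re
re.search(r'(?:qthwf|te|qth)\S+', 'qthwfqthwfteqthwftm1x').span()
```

(0, 21)

The match spans [0:21] → 'qthwfqthwfteqthwftm1x'.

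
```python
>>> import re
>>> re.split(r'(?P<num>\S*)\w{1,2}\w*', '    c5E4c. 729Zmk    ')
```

['    ', 'c5E4', '. ', '729Zm', '    ']

Pattern: zero or more of a non-whitespace character (captured as 'num'); then 1 to 2 of a word character, then zero or more of a word character.
Matches to split on: at [4:9] → 'c5E4c'; at [11:17] → '729Zmk'.
Because the pattern has a capturing group, `split` also inserts each captured text between the pieces.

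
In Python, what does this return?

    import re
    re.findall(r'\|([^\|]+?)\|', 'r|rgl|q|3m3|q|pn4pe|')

['rgl', '3m3', 'pn4pe']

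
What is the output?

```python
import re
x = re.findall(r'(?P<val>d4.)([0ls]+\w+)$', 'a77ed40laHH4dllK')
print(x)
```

[('d40', 'laHH4dllK')]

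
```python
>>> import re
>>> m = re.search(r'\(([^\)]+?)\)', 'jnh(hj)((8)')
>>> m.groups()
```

('hj',)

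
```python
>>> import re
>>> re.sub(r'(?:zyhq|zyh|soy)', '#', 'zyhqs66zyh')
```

'#s66#'

Alternation isn't longest-match — the leftmost alternative that fits at this position is chosen.
Matches: at [0:4] → 'zyhq'; at [7:10] → 'zyh'.
Every occurrence is swapped for '#'.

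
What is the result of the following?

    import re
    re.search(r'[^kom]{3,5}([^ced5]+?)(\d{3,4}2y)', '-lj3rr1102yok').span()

(0, 11)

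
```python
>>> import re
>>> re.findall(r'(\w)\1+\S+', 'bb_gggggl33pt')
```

['b']

`\1` has to match the exact text group 1 already captured.
Matches: at [0:13] match 'bb_gggggl33pt', group 1 = 'b'.
Because there's exactly one group, `findall` drops the full match and keeps group 1 from the one hit.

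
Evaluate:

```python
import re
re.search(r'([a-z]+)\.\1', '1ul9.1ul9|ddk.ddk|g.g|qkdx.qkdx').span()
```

(10, 17)

After group 1 captures some text, `\1` only succeeds where that same text appears again.
The match spans [10:17] → 'ddk.ddk'.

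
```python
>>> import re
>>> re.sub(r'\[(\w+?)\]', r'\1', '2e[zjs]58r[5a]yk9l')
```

'2ezjs58r5ayk9l'

The replacement refers to a captured group, so each match is rewritten using its own captured text.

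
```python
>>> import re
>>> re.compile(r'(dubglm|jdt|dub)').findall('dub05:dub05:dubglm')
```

The regex engine tests alternatives in the order written; an earlier branch that matches wins even if a later one would match more.
Because there's exactly one group, `findall` drops the full match and keeps group 1 from each hit.

['dub', 'dub', 'dubglm']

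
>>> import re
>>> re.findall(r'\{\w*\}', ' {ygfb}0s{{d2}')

Scanning left to right: at [1:7] → '{ygfb}'; at [10:14] → '{d2}'.
Since nothing is captured, `findall` lists the 2 matched substrings directly.

['{ygfb}', '{d2}']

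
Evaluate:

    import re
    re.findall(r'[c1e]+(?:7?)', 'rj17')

Pattern: one or more of one of [c1e]; then optionally a literal '7' (non-capturing group).
Walking the string: at [2:4] → '17'.
With no groups in the pattern, `findall` gives back each whole match — 1 here.

['17']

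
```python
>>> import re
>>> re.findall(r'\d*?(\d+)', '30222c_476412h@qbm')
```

['30222', '476412']

A `+?`/`*?`/`{m,n}?` starts at its minimum and grows only as far as needed for what follows to match.
With a single group, `findall` returns only what that group captured — 2 items.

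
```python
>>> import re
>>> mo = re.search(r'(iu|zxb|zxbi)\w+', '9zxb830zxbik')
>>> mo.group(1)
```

'zxb'

`re.search` tries every starting position until one works.
The match spans [1:12] → 'zxb830zxbik'.
Captured: group 1 = 'zxb'.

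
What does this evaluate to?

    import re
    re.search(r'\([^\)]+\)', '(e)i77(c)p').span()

(0, 3)

The match spans [0:3] → '(e)'.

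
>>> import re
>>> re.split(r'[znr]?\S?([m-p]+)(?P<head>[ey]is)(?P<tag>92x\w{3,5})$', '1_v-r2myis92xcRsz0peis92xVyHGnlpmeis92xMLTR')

['1_v-r2myis92xcRsz0peis92xVyHG', 'pm', 'eis', '92xMLTR', '']

The pattern matches optionally one of [znr], then optionally a non-whitespace character; then one or more of a character in [m-p] (captured); then one of [ey], then the literal 'is' (captured as 'head'); then the literal '92x', then 3 to 5 of a word character (captured as 'tag'); then anchored at the end.
Because the pattern has a capturing group, `split` also inserts each captured text between the pieces.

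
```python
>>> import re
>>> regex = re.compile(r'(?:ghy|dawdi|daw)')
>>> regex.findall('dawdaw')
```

['daw', 'daw']

`findall` yields the raw match text (2 of them) because the pattern has no groups.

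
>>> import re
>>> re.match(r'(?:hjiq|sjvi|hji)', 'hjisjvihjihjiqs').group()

`match` is anchored at position 0; if the pattern doesn't fit there, it returns None.
The match spans [0:3] → 'hji'.

'hji'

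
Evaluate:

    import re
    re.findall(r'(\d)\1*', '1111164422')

['1', '6', '4', '2']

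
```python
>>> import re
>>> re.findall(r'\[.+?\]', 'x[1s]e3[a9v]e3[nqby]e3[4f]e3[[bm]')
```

Walking the string: at [1:5] → '[1s]'; at [7:12] → '[a9v]'; at [14:20] → '[nqby]'; at [22:26] → '[4f]'; at [28:33] → '[[bm]'.
`findall` yields the raw match text (5 of them) because the pattern has no groups.

['[1s]', '[a9v]', '[nqby]', '[4f]', '[[bm]']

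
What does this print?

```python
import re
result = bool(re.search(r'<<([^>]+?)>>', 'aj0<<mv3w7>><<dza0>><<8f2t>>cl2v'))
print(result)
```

`re.search` scans for the first position where the pattern succeeds.
The match spans [3:12] → '<<mv3w7>>'.
Captured: group 1 = 'mv3w7'.

True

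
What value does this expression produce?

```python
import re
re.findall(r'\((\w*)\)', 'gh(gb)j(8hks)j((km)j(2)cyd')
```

Scanning left to right: at [2:6] match '(gb)', group 1 = 'gb'; at [7:13] match '(8hks)', group 1 = '8hks'; at [15:19] match '(km)', group 1 = 'km'; at [20:23] match '(2)', group 1 = '2'.
Because there's exactly one group, `findall` drops the full match and keeps group 1 from each hit.

['gb', '8hks', 'km', '2']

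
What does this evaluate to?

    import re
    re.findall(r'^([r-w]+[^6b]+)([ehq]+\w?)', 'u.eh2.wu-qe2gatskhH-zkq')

Multiple groups make `findall` return tuples — one 2-tuple for the one match.

[('u.eh2.wu-qe2gatskhH-zk', 'q')]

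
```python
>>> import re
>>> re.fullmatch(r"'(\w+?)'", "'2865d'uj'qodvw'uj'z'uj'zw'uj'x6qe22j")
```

None

`re.fullmatch` is like wrapping the pattern in `^…$` (in single-line mode).
Here there's no way to consume every character, so the call returns None.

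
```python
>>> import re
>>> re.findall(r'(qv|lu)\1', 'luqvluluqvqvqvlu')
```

['lu', 'qv']

The backreference `\1` re-matches whatever the first group consumed, character for character.
Walking the string: at [4:8] match 'lulu', group 1 = 'lu'; at [8:12] match 'qvqv', group 1 = 'qv'.
`findall` collects group 1 from each match (2 total).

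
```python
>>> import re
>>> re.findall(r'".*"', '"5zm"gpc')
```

Matches: at [0:5] → '"5zm"'.
No capturing groups, so `findall` returns the 1 full match string.

['"5zm"']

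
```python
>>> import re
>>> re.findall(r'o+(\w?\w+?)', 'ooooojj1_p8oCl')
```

['jj', 'Cl']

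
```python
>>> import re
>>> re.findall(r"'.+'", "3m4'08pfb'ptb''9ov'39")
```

Since nothing is captured, `findall` lists the 1 matched substring directly.

["'08pfb'ptb''9ov'"]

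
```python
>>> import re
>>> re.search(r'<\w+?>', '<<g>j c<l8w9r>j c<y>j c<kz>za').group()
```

`search` walks the string left to right and returns the first match it finds.
The match spans [1:4] → '<g>'.

'<g>'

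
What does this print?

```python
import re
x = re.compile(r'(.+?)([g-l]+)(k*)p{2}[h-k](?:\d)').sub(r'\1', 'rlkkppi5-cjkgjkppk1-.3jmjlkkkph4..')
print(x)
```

r-c-.3jmjlkkkph4..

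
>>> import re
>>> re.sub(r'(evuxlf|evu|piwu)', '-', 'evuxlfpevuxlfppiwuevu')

'-p-p--'

The regex engine tests alternatives in the order written; an earlier branch that matches wins even if a later one would match more.
Every occurrence is swapped for '-'.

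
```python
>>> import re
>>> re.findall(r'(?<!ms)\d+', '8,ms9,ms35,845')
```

`(?!…)`/`(?<!…)` only lets a position through if the neighbouring text does NOT match; no characters are consumed.
Since nothing is captured, `findall` lists the 3 matched substrings directly.

['8', '5', '845']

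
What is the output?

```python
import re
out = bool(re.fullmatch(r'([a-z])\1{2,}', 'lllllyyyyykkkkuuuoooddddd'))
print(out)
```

False

The backreference `\1` re-matches whatever the first group consumed, character for character.
`re.fullmatch` is like wrapping the pattern in `^…$` (in single-line mode).
Here the string isn't matched end-to-end, so the call returns None, and `bool(None)` is False.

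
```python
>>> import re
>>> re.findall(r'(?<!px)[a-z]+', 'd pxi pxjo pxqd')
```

['d', 'pxi', 'pxjo', 'pxqd']

A negative assertion filters positions out without eating any characters.
With no groups in the pattern, `findall` gives back each whole match — 4 here.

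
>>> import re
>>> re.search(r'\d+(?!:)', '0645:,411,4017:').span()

(0, 3)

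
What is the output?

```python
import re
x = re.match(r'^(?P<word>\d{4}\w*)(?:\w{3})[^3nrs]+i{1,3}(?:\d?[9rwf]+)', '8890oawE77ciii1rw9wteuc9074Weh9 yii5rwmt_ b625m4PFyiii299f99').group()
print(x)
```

8890oawE77ciii1rw9wteuc9074Weh9 yii5rw

This matches anchored at the start of the string; then exactly 4 of a digit, then zero or more of a word character (captured as 'word'); then exactly 3 of a word character (non-capturing group); then one or more of any character except [3nrs], then 1 to 3 of a literal 'i'; then optionally a digit, then one or more of one of [9rwf] (non-capturing group).
`match` is anchored at position 0; if the pattern doesn't fit there, it returns None.
The match spans [0:38] → '8890oawE77ciii1rw9wteuc9074Weh9 yii5rw'.
Captured: group 1 = '8890oawE77ciii1rw9wteuc9074W'.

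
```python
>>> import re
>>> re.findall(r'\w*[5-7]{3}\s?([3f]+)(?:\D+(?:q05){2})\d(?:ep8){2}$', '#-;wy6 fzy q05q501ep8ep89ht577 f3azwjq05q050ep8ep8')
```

The pattern matches zero or more of a word character, then exactly 3 of a character in [5-7], then optionally whitespace; then one or more of one of [3f] (captured); then one or more of a non-digit, then the literal 'q05' repeated 2 times (non-capturing group); then a digit, then the literal 'ep8' repeated 2 times; then anchored at the end.
Scanning left to right: at [11:50] match 'q05q501ep8ep89ht577 f3azwjq05q050ep8ep8', group 1 = 'f3'.
Because there's exactly one group, `findall` drops the full match and keeps group 1 from the one hit.

['f3']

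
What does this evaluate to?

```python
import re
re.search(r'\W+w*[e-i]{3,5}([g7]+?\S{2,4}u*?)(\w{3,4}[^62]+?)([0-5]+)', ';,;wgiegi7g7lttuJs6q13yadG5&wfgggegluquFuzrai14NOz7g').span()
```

The match spans [0:22] → ';,;wgiegi7g7lttuJs6q13'.

(0, 22)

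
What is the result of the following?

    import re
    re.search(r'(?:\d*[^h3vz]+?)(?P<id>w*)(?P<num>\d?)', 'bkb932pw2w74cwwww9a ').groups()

Pattern: zero or more of a digit, then one or more of any character except [h3vz] (lazy) (non-capturing group); then zero or more of a literal 'w' (captured as 'id'); then optionally a digit (captured as 'num').
Unlike `match`, `search` isn't anchored — it looks for the pattern anywhere in the string.
The match spans [0:1] → 'b'.
Captured: group 1 = '', group 2 = ''.

('', '')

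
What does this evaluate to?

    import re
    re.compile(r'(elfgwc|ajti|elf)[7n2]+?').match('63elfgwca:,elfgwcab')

None

`re.match` won't scan ahead — the pattern has to work from the very first character.
Here position 0 doesn't satisfy it, so the call returns None.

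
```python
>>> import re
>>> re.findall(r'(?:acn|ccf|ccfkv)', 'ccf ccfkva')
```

['ccf', 'ccf']

Alternation tries branches left to right and keeps the first one that lets the overall match succeed at that position.
With no groups in the pattern, `findall` gives back each whole match — 2 here.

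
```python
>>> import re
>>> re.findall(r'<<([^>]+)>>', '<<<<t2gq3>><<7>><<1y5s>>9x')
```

['<<t2gq3', '7', '1y5s']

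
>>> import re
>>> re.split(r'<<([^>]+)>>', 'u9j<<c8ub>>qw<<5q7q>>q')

['u9j', 'c8ub', 'qw', '5q7q', 'q']

Matches to split on: at [3:11] → '<<c8ub>>'; at [13:21] → '<<5q7q>>'.
With a capturing group present, the delimiter's captured portion is kept in the result list.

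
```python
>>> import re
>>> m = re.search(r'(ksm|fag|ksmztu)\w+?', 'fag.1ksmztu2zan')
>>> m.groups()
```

`|` is ordered: at each position the engine commits to the first alternative that works.
`re.search` scans for the first position where the pattern succeeds.
The match spans [5:9] → 'ksmz'.
Captured: group 1 = 'ksm'.

('ksm',)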